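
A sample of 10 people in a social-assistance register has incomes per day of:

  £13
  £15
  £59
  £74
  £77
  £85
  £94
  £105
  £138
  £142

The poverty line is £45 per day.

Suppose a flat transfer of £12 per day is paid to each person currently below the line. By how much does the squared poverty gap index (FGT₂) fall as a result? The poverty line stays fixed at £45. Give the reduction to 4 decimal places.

Before: below the line — £13, £15; squared poverty gap index (FGT₂) = 0.095012.
After the £12 transfer: below the line — £25, £27; squared poverty gap index (FGT₂) = 0.035753.
Reduction = 0.095012 − 0.035753 = 0.0593.

0.0593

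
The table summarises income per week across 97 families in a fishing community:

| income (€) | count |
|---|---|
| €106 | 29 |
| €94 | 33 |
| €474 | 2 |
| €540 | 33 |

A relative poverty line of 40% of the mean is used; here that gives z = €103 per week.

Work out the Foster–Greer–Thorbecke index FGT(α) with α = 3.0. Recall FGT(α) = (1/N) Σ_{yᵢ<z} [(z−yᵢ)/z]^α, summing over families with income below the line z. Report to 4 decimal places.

0.0002

Incomes under z: 33×€94 (q = 33 of N = 97).
Normalized shortfalls: (103−94)/103 = 0.0874 (×33).
Raised to α = 3.0: 0.00067 (×33).
Sum = 0.022016; FGT(3.0) = 0.022016 / 97 = 0.0002.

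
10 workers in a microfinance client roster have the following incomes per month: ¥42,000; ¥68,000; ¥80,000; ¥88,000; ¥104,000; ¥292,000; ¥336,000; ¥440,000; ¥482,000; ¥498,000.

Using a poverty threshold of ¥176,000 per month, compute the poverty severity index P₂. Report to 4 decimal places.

0.1671

Below z: ¥42,000, ¥68,000, ¥80,000, ¥88,000, ¥104,000 (q = 5 of N = 10).
Gap ratios (z−y)/z: (176000−42000)/176000 = 0.7614; (176000−68000)/176000 = 0.6136; (176000−80000)/176000 = 0.5455; (176000−88000)/176000 = 0.5000; (176000−104000)/176000 = 0.4091.
Squared: 0.5797; 0.3765; 0.2975; 0.2500; 0.1674.
Sum = 1.671100; P₂ = 1.671100 / 10 = 0.1671.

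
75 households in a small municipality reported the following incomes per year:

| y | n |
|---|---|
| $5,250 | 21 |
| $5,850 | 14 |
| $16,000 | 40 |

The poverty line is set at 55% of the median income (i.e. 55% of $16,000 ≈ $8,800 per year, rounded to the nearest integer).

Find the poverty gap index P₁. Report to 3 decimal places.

Incomes under z: 21×$5,250, 14×$5,850 (q = 35 of N = 75).
Normalized shortfalls: (8800−5250)/8800 = 0.4034 (×21); (8800−5850)/8800 = 0.3352 (×14).
Sum of shortfalls = 13.164773; P₁ averages over all N: 13.164773 / 75 = 0.176.

0.176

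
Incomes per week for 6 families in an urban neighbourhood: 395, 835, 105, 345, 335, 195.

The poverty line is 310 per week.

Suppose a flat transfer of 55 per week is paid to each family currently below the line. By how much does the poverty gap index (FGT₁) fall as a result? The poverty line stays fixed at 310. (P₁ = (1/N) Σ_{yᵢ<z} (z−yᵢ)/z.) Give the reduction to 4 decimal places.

Before: below the line — 105, 195; poverty gap index (FGT₁) = 0.172043.
After the 55 transfer: below the line — 160, 250; poverty gap index (FGT₁) = 0.112903.
Reduction = 0.172043 − 0.112903 = 0.0591.

0.0591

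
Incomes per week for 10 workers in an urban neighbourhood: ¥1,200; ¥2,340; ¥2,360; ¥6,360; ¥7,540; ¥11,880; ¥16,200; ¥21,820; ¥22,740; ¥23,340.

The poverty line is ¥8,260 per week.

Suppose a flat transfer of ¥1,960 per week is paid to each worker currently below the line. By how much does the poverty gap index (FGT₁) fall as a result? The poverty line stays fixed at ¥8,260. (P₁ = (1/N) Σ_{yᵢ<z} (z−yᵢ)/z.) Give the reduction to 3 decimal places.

Before: below the line — ¥1,200, ¥2,340, ¥2,360, ¥6,360, ¥7,540; poverty gap index (FGT₁) = 0.26029.
After the ¥1,960 transfer: below the line — ¥3,160, ¥4,300, ¥4,320; poverty gap index (FGT₁) = 0.15738.
Reduction = 0.26029 − 0.15738 = 0.103.

0.103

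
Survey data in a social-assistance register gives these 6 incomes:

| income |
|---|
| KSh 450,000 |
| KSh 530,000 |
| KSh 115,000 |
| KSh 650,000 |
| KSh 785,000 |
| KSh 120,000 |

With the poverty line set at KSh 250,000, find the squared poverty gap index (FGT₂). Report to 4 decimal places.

0.0937

Below z: KSh 115,000, KSh 120,000 (q = 2 of N = 6).
Gap ratios (z−y)/z: (250000−115000)/250000 = 0.5400; (250000−120000)/250000 = 0.5200.
Squared: 0.2916; 0.2704.
Sum = 0.562000; P₂ = 0.562000 / 6 = 0.0937.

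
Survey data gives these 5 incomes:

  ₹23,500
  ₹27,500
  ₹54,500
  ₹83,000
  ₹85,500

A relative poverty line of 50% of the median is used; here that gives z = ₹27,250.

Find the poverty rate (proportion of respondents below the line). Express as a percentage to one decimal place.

1 of the 5 respondents have income below ₹27,250.
H = 1/5 = 20.0%.

20.0%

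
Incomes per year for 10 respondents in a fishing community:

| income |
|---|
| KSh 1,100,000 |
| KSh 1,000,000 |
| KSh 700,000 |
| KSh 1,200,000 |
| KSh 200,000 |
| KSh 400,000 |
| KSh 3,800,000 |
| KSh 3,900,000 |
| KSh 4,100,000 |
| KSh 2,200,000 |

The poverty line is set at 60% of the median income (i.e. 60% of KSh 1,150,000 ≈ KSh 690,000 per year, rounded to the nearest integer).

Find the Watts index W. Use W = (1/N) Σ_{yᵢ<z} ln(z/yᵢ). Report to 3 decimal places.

0.178

Incomes under z: KSh 200,000, KSh 400,000 (q = 2 of N = 10).
ln(z/y) terms: ln(690000/200000) = 1.2384; ln(690000/400000) = 0.5452.
W = 1.783601 / 10 = 0.178.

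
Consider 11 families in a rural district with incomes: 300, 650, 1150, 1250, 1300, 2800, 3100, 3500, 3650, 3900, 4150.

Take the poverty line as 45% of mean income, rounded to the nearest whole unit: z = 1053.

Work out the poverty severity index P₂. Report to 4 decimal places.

Incomes under z: 300, 650 (q = 2 of N = 11).
Gap ratios (z−y)/z: (1053−300)/1053 = 0.7151; (1053−650)/1053 = 0.3827.
Squared: 0.5114; 0.1465.
Sum = 0.657839; P₂ = 0.657839 / 11 = 0.0598.

0.0598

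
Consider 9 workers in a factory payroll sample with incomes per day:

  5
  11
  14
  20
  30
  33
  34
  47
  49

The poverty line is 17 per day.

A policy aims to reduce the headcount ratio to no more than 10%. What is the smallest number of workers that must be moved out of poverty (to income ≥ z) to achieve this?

3

3 of the 9 workers are poor, so H = 3/9 = 0.333.
A headcount ratio of at most 10% allows at most ⌊0.10 × 9⌋ = 0 poor workers.
So at least 3 − 0 = 3 must be lifted.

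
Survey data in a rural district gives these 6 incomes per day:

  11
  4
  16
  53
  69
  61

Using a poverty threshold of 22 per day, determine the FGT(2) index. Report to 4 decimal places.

Incomes under z: 4, 11, 16 (q = 3 of N = 6).
Relative gaps: (22−4)/22 = 0.8182; (22−11)/22 = 0.5000; (22−16)/22 = 0.2727.
Squared: 0.6694; 0.2500; 0.0744.
Sum = 0.993802; P₂ = 0.993802 / 6 = 0.1656.

0.1656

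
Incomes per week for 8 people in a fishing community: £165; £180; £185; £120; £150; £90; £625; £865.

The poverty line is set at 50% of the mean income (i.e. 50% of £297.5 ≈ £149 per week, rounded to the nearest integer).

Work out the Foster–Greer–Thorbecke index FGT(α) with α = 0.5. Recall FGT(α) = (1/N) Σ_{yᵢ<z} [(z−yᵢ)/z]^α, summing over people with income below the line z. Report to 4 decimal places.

0.1338

Incomes under z: £90, £120 (q = 2 of N = 8).
Shortfall ratios: (149−90)/149 = 0.3960; (149−120)/149 = 0.1946.
Raised to α = 0.5: 0.62926; 0.44117.
Sum = 1.070434; FGT(0.5) = 1.070434 / 8 = 0.1338.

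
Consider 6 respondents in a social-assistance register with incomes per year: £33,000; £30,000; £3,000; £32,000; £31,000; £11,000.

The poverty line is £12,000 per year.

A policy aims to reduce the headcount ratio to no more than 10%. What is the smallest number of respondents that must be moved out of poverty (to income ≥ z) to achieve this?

2

Currently q = 2 of N = 6 are below the line (H = 0.333).
A headcount ratio of at most 10% allows at most ⌊0.10 × 6⌋ = 0 poor respondents.
So at least 2 − 0 = 2 must be lifted.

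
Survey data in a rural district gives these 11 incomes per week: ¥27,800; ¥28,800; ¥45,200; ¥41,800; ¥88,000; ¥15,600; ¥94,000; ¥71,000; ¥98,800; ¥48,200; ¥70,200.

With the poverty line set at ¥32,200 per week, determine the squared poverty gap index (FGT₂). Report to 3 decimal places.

Poor units: ¥15,600, ¥27,800, ¥28,800 (q = 3 of N = 11).
Relative gaps: (32200−15600)/32200 = 0.5155; (32200−27800)/32200 = 0.1366; (32200−28800)/32200 = 0.1056.
Squared: 0.2658; 0.0187; 0.0111.
Sum = 0.295590; P₂ = 0.295590 / 11 = 0.027.

0.027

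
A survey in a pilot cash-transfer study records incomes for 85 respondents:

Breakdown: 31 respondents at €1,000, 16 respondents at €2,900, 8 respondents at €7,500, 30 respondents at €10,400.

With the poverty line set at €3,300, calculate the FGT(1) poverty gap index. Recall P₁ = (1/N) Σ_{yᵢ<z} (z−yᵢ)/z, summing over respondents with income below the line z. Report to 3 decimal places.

0.277

Below z: 31×€1,000, 16×€2,900 (q = 47 of N = 85).
Shortfall ratios: (3300−1000)/3300 = 0.6970 (×31); (3300−2900)/3300 = 0.1212 (×16).
Sum of shortfalls = 23.545455; P₁ averages over all N: 23.545455 / 85 = 0.277.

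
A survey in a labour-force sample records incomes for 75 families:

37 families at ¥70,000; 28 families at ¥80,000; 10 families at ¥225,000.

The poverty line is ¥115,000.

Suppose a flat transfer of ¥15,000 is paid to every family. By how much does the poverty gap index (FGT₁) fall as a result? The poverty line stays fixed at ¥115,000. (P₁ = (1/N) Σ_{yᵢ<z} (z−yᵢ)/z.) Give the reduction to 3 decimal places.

Before: below the line — 37×¥70,000, 28×¥80,000; poverty gap index (FGT₁) = 0.30667.
After the ¥15,000 transfer: below the line — 37×¥85,000, 28×¥95,000; poverty gap index (FGT₁) = 0.19362.
Reduction = 0.30667 − 0.19362 = 0.113.

0.113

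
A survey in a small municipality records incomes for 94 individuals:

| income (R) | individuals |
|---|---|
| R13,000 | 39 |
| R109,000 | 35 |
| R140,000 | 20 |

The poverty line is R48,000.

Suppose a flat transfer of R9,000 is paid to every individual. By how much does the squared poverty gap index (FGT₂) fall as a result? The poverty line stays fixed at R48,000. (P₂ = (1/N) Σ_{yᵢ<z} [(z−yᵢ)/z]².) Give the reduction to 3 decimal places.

0.099

Before: below the line — 39×R13,000; squared poverty gap index (FGT₂) = 0.22059.
After the R9,000 transfer: below the line — 39×R22,000; squared poverty gap index (FGT₂) = 0.12173.
Reduction = 0.22059 − 0.12173 = 0.099.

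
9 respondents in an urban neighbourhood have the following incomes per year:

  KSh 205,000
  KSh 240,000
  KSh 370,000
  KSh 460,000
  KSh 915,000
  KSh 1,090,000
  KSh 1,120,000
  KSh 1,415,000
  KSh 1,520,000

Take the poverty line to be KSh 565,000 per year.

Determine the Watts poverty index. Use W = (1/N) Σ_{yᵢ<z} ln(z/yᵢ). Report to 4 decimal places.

Below the line: KSh 205,000, KSh 240,000, KSh 370,000, KSh 460,000 (q = 4 of N = 9).
Log shortfalls: ln(565000/205000) = 1.0138; ln(565000/240000) = 0.8562; ln(565000/370000) = 0.4233; ln(565000/460000) = 0.2056.
W = 2.498925 / 9 = 0.2777.

0.2777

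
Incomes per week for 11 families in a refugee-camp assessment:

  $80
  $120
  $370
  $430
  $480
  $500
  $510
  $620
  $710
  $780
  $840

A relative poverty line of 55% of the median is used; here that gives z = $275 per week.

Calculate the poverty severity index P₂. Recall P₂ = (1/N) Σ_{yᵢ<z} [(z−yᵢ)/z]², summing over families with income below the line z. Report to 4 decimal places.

Below the line: $80, $120 (q = 2 of N = 11).
Relative gaps: (275−80)/275 = 0.7091; (275−120)/275 = 0.5636.
Squared: 0.5028; 0.3177.
Sum = 0.820496; P₂ = 0.820496 / 11 = 0.0746.

0.0746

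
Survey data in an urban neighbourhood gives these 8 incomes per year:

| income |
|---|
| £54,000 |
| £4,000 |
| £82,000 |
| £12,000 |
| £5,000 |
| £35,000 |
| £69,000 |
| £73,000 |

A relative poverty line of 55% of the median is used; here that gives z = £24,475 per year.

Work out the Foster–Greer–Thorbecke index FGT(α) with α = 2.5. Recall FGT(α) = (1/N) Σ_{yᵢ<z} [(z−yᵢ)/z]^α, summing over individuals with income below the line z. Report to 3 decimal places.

Below z: £4,000, £5,000, £12,000 (q = 3 of N = 8).
Gap ratios (z−y)/z: (24475−4000)/24475 = 0.8366; (24475−5000)/24475 = 0.7957; (24475−12000)/24475 = 0.5097.
Raised to α = 2.5: 0.64011; 0.56479; 0.18548.
Sum = 1.390377; FGT(2.5) = 1.390377 / 8 = 0.174.

0.174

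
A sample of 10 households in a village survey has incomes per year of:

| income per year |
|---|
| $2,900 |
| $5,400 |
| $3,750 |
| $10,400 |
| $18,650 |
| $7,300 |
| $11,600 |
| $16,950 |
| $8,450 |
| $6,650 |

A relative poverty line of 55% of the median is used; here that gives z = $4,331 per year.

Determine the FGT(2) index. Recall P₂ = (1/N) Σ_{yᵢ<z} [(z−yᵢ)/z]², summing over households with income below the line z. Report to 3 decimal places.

Below the line: $2,900, $3,750 (q = 2 of N = 10).
Shortfall ratios: (4331−2900)/4331 = 0.3304; (4331−3750)/4331 = 0.1341.
Squared: 0.1092; 0.0180.
Sum = 0.127166; P₂ = 0.127166 / 10 = 0.013.

0.013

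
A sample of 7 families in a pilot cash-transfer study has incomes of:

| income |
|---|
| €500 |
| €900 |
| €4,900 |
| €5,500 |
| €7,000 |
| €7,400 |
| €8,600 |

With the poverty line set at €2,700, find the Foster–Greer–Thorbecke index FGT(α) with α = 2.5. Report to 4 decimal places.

Incomes under z: €500, €900 (q = 2 of N = 7).
Normalized shortfalls: (2700−500)/2700 = 0.8148; (2700−900)/2700 = 0.6667.
Raised to α = 2.5: 0.59930; 0.36289.
Sum = 0.962192; FGT(2.5) = 0.962192 / 7 = 0.1375.

0.1375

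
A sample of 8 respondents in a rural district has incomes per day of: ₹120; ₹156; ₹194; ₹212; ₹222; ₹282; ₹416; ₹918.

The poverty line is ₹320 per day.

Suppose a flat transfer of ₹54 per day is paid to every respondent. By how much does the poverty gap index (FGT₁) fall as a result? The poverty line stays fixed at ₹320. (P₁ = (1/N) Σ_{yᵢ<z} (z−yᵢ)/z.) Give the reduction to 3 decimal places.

0.120

Before: below the line — ₹120, ₹156, ₹194, ₹212, ₹222, ₹282; poverty gap index (FGT₁) = 0.28672.
After the ₹54 transfer: below the line — ₹174, ₹210, ₹248, ₹266, ₹276; poverty gap index (FGT₁) = 0.16641.
Reduction = 0.28672 − 0.16641 = 0.120.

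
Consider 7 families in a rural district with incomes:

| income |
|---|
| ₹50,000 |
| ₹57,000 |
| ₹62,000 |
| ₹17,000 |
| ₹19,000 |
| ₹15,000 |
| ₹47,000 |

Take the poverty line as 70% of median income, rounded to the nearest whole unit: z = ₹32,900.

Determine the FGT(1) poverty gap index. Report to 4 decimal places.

0.2071

Incomes under z: ₹15,000, ₹17,000, ₹19,000 (q = 3 of N = 7).
Shortfall ratios: (32900−15000)/32900 = 0.5441; (32900−17000)/32900 = 0.4833; (32900−19000)/32900 = 0.4225.
Σ = 1.449848. Dividing by the full population N = 7 gives P₁ = 0.2071.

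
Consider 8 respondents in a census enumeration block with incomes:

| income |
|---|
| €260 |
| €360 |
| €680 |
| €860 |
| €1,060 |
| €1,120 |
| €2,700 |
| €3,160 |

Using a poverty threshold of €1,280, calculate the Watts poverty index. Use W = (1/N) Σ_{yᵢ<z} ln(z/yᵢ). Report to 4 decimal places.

0.5268

Below z: €260, €360, €680, €860, €1,060, €1,120 (q = 6 of N = 8).
Log gaps: ln(1280/260) = 1.5939; ln(1280/360) = 1.2685; ln(1280/680) = 0.6325; ln(1280/860) = 0.3977; ln(1280/1060) = 0.1886; ln(1280/1120) = 0.1335.
W = 4.214773 / 8 = 0.5268.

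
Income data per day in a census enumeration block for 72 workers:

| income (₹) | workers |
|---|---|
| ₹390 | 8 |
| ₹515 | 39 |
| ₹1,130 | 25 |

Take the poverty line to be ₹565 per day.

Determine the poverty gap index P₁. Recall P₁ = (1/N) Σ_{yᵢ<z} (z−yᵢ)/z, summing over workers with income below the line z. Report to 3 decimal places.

Below the line: 8×₹390, 39×₹515 (q = 47 of N = 72).
Gap ratios (z−y)/z: (565−390)/565 = 0.3097 (×8); (565−515)/565 = 0.0885 (×39).
Sum of shortfalls = 5.929204; P₁ averages over all N: 5.929204 / 72 = 0.082.

0.082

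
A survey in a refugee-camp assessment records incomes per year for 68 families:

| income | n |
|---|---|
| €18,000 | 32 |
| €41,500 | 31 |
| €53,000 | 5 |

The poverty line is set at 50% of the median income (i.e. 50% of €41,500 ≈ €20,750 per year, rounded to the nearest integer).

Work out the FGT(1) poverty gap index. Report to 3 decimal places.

Below the line: 32×€18,000 (q = 32 of N = 68).
Shortfall ratios: (20750−18000)/20750 = 0.1325 (×32).
Σ = 4.240964. Dividing by the full population N = 68 gives P₁ = 0.062.

0.062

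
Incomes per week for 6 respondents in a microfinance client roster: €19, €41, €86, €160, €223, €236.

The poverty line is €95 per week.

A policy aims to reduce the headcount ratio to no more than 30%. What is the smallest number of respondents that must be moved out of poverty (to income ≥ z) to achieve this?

3 of the 6 respondents are poor, so H = 3/6 = 0.500.
A headcount ratio of at most 30% allows at most ⌊0.30 × 6⌋ = 1 poor respondents.
So at least 3 − 1 = 2 must be lifted.

2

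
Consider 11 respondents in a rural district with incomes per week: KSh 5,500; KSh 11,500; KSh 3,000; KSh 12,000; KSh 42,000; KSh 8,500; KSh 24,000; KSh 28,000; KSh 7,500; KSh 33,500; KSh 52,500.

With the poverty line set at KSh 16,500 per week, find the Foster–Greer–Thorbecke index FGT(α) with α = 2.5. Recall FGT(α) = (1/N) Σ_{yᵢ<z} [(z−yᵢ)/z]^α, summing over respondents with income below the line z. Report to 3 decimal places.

0.131

Poor units: KSh 3,000, KSh 5,500, KSh 7,500, KSh 8,500, KSh 11,500, KSh 12,000 (q = 6 of N = 11).
Relative gaps: (16500−3000)/16500 = 0.8182; (16500−5500)/16500 = 0.6667; (16500−7500)/16500 = 0.5455; (16500−8500)/16500 = 0.4848; (16500−11500)/16500 = 0.3030; (16500−12000)/16500 = 0.2727.
Raised to α = 2.5: 0.60551; 0.36289; 0.21973; 0.16369; 0.05055; 0.03884.
Sum = 1.441216; FGT(2.5) = 1.441216 / 11 = 0.131.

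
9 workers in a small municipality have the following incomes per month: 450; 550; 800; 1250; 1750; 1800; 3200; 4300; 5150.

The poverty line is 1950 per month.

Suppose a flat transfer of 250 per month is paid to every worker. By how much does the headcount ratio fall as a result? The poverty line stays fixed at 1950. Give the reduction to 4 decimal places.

0.2222

Before: below the line — 450, 550, 800, 1250, 1750, 1800; headcount ratio = 0.666667.
After the 250 transfer: below the line — 700, 800, 1050, 1500; headcount ratio = 0.444444.
Reduction = 0.666667 − 0.444444 = 0.2222.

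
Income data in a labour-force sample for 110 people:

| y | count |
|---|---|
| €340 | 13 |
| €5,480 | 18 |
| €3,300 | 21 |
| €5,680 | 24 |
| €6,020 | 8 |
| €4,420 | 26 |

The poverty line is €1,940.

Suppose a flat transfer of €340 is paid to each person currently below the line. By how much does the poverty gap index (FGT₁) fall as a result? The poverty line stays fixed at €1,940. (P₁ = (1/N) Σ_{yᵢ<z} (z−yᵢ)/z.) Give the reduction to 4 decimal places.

0.0207

Before: below the line — 13×€340; poverty gap index (FGT₁) = 0.097470.
After the €340 transfer: below the line — 13×€680; poverty gap index (FGT₁) = 0.076757.
Reduction = 0.097470 − 0.076757 = 0.0207.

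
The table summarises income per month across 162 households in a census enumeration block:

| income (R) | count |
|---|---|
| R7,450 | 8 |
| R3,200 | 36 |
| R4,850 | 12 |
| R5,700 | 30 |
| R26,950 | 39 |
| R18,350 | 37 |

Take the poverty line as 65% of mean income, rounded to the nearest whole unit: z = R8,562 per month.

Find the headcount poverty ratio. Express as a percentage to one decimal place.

53.1%

86 of the 162 households have income below R8,562.
H = 86/162 = 53.1%.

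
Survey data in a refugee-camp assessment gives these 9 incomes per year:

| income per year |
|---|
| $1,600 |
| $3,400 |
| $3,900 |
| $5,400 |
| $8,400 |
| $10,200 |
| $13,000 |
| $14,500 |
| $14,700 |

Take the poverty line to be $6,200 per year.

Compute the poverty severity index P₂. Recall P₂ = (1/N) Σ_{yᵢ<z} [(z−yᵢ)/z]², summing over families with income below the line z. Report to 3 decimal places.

0.101

Below z: $1,600, $3,400, $3,900, $5,400 (q = 4 of N = 9).
Normalized shortfalls: (6200−1600)/6200 = 0.7419; (6200−3400)/6200 = 0.4516; (6200−3900)/6200 = 0.3710; (6200−5400)/6200 = 0.1290.
Squared: 0.5505; 0.2040; 0.1376; 0.0166.
Sum = 0.908689; P₂ = 0.908689 / 9 = 0.101.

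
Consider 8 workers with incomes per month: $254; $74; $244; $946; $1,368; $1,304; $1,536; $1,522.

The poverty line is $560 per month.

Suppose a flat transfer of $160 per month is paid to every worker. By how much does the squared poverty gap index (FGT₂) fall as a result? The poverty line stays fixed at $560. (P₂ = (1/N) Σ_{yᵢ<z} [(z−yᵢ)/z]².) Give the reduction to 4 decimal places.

Before: below the line — $74, $244, $254; squared poverty gap index (FGT₂) = 0.171272.
After the $160 transfer: below the line — $234, $404, $414; squared poverty gap index (FGT₂) = 0.060558.
Reduction = 0.171272 − 0.060558 = 0.1107.

0.1107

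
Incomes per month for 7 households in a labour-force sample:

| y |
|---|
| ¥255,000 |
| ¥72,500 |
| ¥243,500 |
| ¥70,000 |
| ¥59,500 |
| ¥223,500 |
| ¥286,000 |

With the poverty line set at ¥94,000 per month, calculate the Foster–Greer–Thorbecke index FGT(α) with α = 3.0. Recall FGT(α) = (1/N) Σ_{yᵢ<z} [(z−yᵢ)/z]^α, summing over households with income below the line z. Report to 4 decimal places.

0.0111

Incomes under z: ¥59,500, ¥70,000, ¥72,500 (q = 3 of N = 7).
Relative gaps: (94000−59500)/94000 = 0.3670; (94000−70000)/94000 = 0.2553; (94000−72500)/94000 = 0.2287.
Raised to α = 3.0: 0.04944; 0.01664; 0.01197.
Sum = 0.078049; FGT(3.0) = 0.078049 / 7 = 0.0111.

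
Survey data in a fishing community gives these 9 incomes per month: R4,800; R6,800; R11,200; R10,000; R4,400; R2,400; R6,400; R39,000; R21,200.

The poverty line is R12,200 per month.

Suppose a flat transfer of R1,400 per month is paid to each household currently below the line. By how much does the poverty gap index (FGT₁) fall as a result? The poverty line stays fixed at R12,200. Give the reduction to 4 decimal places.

Before: below the line — R2,400, R4,400, R4,800, R6,400, R6,800, R10,000, R11,200; poverty gap index (FGT₁) = 0.358834.
After the R1,400 transfer: below the line — R3,800, R5,800, R6,200, R7,800, R8,200, R11,400; poverty gap index (FGT₁) = 0.273224.
Reduction = 0.358834 − 0.273224 = 0.0856.

0.0856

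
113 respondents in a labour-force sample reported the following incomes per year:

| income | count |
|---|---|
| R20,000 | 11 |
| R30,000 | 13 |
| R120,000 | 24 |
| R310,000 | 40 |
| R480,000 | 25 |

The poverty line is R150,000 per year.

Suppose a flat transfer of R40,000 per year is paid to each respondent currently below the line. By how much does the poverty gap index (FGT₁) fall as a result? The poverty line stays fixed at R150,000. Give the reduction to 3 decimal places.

0.099

Before: below the line — 11×R20,000, 13×R30,000, 24×R120,000; poverty gap index (FGT₁) = 0.21888.
After the R40,000 transfer: below the line — 11×R60,000, 13×R70,000; poverty gap index (FGT₁) = 0.11976.
Reduction = 0.21888 − 0.11976 = 0.099.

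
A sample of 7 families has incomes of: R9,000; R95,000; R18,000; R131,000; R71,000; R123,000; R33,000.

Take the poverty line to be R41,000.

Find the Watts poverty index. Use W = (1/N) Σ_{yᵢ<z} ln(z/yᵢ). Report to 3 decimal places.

0.365

Poor units: R9,000, R18,000, R33,000 (q = 3 of N = 7).
ln(z/y) terms: ln(41000/9000) = 1.5163; ln(41000/18000) = 0.8232; ln(41000/33000) = 0.2171.
W = 2.556612 / 7 = 0.365.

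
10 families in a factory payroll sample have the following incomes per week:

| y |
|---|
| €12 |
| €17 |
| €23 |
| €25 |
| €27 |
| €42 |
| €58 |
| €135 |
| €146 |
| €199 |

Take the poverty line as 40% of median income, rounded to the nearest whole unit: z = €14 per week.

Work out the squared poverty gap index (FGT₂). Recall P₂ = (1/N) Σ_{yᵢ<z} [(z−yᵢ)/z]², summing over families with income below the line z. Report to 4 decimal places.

Below z: €12 (q = 1 of N = 10).
Normalized shortfalls: (14−12)/14 = 0.1429.
Squared: 0.0204.
Sum = 0.020408; P₂ = 0.020408 / 10 = 0.0020.

0.0020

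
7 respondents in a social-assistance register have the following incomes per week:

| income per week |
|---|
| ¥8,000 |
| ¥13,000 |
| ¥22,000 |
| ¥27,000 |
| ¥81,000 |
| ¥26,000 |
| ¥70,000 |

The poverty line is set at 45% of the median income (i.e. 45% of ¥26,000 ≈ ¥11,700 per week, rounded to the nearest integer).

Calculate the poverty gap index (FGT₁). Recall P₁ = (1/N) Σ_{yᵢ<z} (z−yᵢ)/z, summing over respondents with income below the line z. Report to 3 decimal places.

0.045

Poor units: ¥8,000 (q = 1 of N = 7).
Gap ratios (z−y)/z: (11700−8000)/11700 = 0.3162.
Sum of shortfalls = 0.316239; P₁ averages over all N: 0.316239 / 7 = 0.045.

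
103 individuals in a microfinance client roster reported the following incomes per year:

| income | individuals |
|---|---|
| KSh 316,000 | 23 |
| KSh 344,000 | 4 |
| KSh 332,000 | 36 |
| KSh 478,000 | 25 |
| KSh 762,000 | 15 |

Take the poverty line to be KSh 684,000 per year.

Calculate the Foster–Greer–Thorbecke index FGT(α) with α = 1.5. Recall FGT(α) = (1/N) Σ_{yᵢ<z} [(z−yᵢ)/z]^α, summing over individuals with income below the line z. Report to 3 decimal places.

0.271

Below z: 23×KSh 316,000, 36×KSh 332,000, 4×KSh 344,000, 25×KSh 478,000 (q = 88 of N = 103).
Relative gaps: (684000−316000)/684000 = 0.5380 (×23); (684000−332000)/684000 = 0.5146 (×36); (684000−344000)/684000 = 0.4971 (×4); (684000−478000)/684000 = 0.3012 (×25).
Raised to α = 1.5: 0.39463 (×23); 0.36917 (×36); 0.35046 (×4); 0.16528 (×25).
Sum = 27.900454; FGT(1.5) = 27.900454 / 103 = 0.271.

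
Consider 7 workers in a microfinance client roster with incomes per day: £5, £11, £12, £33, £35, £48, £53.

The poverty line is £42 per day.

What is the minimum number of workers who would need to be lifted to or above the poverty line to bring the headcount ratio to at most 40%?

3

Currently q = 5 of N = 7 are below the line (H = 0.714).
A headcount ratio of at most 40% allows at most ⌊0.40 × 7⌋ = 2 poor workers.
So at least 5 − 2 = 3 must be lifted.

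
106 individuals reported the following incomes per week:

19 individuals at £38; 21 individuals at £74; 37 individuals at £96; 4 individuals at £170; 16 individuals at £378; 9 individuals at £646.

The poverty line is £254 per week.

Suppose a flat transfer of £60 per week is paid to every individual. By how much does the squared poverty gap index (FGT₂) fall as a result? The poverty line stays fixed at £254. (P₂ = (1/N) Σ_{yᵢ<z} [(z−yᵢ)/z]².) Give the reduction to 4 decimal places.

0.2042

Before: below the line — 19×£38, 21×£74, 37×£96, 4×£170; squared poverty gap index (FGT₂) = 0.368309.
After the £60 transfer: below the line — 19×£98, 21×£134, 37×£156, 4×£230; squared poverty gap index (FGT₂) = 0.164130.
Reduction = 0.368309 − 0.164130 = 0.2042.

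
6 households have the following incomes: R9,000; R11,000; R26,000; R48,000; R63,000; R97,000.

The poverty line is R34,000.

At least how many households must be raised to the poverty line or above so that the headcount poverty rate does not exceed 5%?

3

Currently q = 3 of N = 6 are below the line (H = 0.500).
A headcount ratio of at most 5% allows at most ⌊0.05 × 6⌋ = 0 poor households.
So at least 3 − 0 = 3 must be lifted.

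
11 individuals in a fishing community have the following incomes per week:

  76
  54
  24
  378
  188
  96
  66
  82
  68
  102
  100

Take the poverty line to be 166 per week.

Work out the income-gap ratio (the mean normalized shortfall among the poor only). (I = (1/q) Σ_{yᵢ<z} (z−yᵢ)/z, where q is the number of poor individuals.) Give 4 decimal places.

Below the line: 24, 54, 66, 68, 76, 82, 96, 100, 102 (q = 9 of N = 11).
Shortfall ratios (z−y)/z: 0.8554, 0.6747, 0.6024, 0.5904, 0.5422, 0.5060, 0.4217, 0.3976, 0.3855; sum = 4.975904.
The income-gap ratio divides by q (the poor only): 4.975904 / 9 = 0.5529.

0.5529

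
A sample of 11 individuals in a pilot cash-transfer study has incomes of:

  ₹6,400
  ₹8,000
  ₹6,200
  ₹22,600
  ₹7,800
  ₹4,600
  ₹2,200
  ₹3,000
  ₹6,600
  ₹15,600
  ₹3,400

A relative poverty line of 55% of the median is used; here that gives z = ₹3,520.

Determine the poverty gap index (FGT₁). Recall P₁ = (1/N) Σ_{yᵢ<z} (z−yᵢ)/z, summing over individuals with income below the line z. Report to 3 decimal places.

0.051

Below z: ₹2,200, ₹3,000, ₹3,400 (q = 3 of N = 11).
Gap ratios (z−y)/z: (3520−2200)/3520 = 0.3750; (3520−3000)/3520 = 0.1477; (3520−3400)/3520 = 0.0341.
Sum of shortfalls = 0.556818; P₁ averages over all N: 0.556818 / 11 = 0.051.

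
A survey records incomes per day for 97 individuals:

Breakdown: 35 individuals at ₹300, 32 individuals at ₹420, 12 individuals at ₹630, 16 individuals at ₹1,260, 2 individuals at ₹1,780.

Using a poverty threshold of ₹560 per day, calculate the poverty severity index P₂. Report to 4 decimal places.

0.0984

Below z: 35×₹300, 32×₹420 (q = 67 of N = 97).
Gap ratios (z−y)/z: (560−300)/560 = 0.4643 (×35); (560−420)/560 = 0.2500 (×32).
Squared: 0.2156 (×35); 0.0625 (×32).
Sum = 9.544643; P₂ = 9.544643 / 97 = 0.0984.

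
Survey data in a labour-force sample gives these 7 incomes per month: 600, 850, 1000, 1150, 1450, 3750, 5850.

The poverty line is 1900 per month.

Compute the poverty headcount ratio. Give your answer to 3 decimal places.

5 of the 7 workers have income below 1900.
H = 5/7 = 0.714.

0.714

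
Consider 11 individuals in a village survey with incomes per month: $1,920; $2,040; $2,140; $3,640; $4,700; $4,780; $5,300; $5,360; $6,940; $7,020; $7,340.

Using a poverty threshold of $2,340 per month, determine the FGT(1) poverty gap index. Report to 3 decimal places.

0.036

Poor units: $1,920, $2,040, $2,140 (q = 3 of N = 11).
Gap ratios (z−y)/z: (2340−1920)/2340 = 0.1795; (2340−2040)/2340 = 0.1282; (2340−2140)/2340 = 0.0855.
Sum of shortfalls = 0.393162; P₁ averages over all N: 0.393162 / 11 = 0.036.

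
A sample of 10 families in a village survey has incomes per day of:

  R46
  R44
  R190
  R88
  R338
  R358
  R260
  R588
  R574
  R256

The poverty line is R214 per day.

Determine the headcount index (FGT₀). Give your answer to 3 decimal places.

4 of the 10 families have income below R214.
H = 4/10 = 0.400.

0.400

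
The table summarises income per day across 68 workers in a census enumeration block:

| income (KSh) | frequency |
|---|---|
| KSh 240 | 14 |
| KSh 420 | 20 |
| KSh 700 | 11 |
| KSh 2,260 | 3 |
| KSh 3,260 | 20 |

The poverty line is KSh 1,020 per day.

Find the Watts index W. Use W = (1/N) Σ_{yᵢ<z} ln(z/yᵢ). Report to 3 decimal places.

0.620

Incomes under z: 14×KSh 240, 20×KSh 420, 11×KSh 700 (q = 45 of N = 68).
Log shortfalls: ln(1020/240) = 1.4469 (×14); ln(1020/420) = 0.8873 (×20); ln(1020/700) = 0.3765 (×11).
W = 42.144183 / 68 = 0.620.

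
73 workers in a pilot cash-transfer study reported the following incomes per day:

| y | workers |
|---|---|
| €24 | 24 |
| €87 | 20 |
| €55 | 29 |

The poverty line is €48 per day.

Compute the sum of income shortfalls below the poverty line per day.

€576

Incomes under z: 24×€24 (q = 24 of N = 73).
Individual gaps: 24×(48−24) = 576.
Aggregate gap = €576.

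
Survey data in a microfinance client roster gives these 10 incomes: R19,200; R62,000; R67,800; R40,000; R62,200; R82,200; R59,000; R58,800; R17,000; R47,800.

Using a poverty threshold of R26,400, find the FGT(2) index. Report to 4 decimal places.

0.0201

Below the line: R17,000, R19,200 (q = 2 of N = 10).
Gap ratios (z−y)/z: (26400−17000)/26400 = 0.3561; (26400−19200)/26400 = 0.2727.
Squared: 0.1268; 0.0744.
Sum = 0.201159; P₂ = 0.201159 / 10 = 0.0201.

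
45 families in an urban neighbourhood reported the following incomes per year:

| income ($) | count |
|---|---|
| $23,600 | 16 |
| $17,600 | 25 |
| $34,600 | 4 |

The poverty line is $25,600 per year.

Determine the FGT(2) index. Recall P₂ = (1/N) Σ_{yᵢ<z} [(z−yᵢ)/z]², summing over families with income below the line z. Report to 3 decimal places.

Poor units: 25×$17,600, 16×$23,600 (q = 41 of N = 45).
Relative gaps: (25600−17600)/25600 = 0.3125 (×25); (25600−23600)/25600 = 0.0781 (×16).
Squared: 0.0977 (×25); 0.0061 (×16).
Sum = 2.539062; P₂ = 2.539062 / 45 = 0.056.

0.056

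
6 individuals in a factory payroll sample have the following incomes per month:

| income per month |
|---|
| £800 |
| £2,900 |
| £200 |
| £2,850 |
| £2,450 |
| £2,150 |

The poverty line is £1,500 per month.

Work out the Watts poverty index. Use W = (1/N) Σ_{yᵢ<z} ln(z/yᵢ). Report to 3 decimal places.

0.441

Below the line: £200, £800 (q = 2 of N = 6).
ln(z/y) terms: ln(1500/200) = 2.0149; ln(1500/800) = 0.6286.
W = 2.643512 / 6 = 0.441.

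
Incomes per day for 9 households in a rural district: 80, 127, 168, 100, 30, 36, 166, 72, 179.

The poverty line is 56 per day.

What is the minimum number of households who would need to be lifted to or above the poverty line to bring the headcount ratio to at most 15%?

1

Currently q = 2 of N = 9 are below the line (H = 0.222).
A headcount ratio of at most 15% allows at most ⌊0.15 × 9⌋ = 1 poor households.
So at least 2 − 1 = 1 must be lifted.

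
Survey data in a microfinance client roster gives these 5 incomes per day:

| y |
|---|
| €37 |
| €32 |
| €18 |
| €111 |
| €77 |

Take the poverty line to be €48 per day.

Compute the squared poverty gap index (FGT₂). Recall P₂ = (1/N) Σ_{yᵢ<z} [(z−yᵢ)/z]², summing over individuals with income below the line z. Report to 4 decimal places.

Poor units: €18, €32, €37 (q = 3 of N = 5).
Relative gaps: (48−18)/48 = 0.6250; (48−32)/48 = 0.3333; (48−37)/48 = 0.2292.
Squared: 0.3906; 0.1111; 0.0525.
Sum = 0.554253; P₂ = 0.554253 / 5 = 0.1109.

0.1109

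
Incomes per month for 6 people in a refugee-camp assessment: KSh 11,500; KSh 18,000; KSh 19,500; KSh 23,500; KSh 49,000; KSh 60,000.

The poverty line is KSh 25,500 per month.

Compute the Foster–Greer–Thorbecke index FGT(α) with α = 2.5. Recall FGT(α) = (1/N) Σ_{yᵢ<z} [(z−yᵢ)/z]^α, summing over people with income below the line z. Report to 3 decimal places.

Incomes under z: KSh 11,500, KSh 18,000, KSh 19,500, KSh 23,500 (q = 4 of N = 6).
Normalized shortfalls: (25500−11500)/25500 = 0.5490; (25500−18000)/25500 = 0.2941; (25500−19500)/25500 = 0.2353; (25500−23500)/25500 = 0.0784.
Raised to α = 2.5: 0.22334; 0.04691; 0.02686; 0.00172.
Sum = 0.298834; FGT(2.5) = 0.298834 / 6 = 0.050.

0.050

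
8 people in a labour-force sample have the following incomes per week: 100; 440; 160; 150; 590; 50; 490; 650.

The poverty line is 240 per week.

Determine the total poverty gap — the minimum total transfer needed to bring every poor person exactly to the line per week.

500

Below z: 50, 100, 150, 160 (q = 4 of N = 8).
Individual gaps: 240−50 = 190; 240−100 = 140; 240−150 = 90; 240−160 = 80.
Aggregate gap = 500.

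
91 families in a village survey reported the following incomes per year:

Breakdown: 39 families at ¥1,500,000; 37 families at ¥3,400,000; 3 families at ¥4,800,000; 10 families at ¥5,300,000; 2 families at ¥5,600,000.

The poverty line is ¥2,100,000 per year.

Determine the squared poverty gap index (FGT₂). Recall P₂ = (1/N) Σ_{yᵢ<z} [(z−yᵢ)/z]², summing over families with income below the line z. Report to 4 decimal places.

0.0350

Poor units: 39×¥1,500,000 (q = 39 of N = 91).
Relative gaps: (2100000−1500000)/2100000 = 0.2857 (×39).
Squared: 0.0816 (×39).
Sum = 3.183673; P₂ = 3.183673 / 91 = 0.0350.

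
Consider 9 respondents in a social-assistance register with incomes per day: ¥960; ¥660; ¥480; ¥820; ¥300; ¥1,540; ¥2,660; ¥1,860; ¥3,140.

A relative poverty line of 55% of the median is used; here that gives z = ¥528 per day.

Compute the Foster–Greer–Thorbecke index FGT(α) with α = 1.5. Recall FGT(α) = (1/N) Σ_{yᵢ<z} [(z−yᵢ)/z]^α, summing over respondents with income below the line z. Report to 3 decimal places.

Below z: ¥300, ¥480 (q = 2 of N = 9).
Relative gaps: (528−300)/528 = 0.4318; (528−480)/528 = 0.0909.
Raised to α = 1.5: 0.28376; 0.02741.
Sum = 0.311170; FGT(1.5) = 0.311170 / 9 = 0.035.

0.035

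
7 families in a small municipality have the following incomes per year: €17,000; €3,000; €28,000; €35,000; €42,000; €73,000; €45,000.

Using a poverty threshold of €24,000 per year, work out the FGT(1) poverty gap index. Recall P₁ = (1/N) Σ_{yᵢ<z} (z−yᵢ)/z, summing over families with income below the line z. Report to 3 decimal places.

Incomes under z: €3,000, €17,000 (q = 2 of N = 7).
Gap ratios (z−y)/z: (24000−3000)/24000 = 0.8750; (24000−17000)/24000 = 0.2917.
Σ = 1.166667. Dividing by the full population N = 7 gives P₁ = 0.167.

0.167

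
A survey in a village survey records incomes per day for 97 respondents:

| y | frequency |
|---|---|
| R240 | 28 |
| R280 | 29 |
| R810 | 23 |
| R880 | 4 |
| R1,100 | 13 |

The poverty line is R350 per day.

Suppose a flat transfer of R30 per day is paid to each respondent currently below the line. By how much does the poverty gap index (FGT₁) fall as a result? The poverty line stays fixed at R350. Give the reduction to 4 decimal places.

0.0504

Before: below the line — 28×R240, 29×R280; poverty gap index (FGT₁) = 0.150515.
After the R30 transfer: below the line — 28×R270, 29×R310; poverty gap index (FGT₁) = 0.100147.
Reduction = 0.150515 − 0.100147 = 0.0504.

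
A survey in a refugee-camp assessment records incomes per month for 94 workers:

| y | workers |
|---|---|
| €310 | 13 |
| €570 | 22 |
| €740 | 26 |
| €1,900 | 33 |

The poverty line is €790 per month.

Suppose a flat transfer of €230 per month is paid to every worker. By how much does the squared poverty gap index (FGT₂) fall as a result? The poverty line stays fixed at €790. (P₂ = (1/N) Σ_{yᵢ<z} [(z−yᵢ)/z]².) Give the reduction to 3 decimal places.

0.056

Before: below the line — 13×€310, 22×€570, 26×€740; squared poverty gap index (FGT₂) = 0.07031.
After the €230 transfer: below the line — 13×€540; squared poverty gap index (FGT₂) = 0.01385.
Reduction = 0.07031 − 0.01385 = 0.056.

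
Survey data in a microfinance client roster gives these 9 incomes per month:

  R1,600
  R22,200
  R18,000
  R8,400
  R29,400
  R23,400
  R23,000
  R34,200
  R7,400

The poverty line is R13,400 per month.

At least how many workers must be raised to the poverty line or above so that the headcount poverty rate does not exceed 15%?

Currently q = 3 of N = 9 are below the line (H = 0.333).
A headcount ratio of at most 15% allows at most ⌊0.15 × 9⌋ = 1 poor workers.
So at least 3 − 1 = 2 must be lifted.

2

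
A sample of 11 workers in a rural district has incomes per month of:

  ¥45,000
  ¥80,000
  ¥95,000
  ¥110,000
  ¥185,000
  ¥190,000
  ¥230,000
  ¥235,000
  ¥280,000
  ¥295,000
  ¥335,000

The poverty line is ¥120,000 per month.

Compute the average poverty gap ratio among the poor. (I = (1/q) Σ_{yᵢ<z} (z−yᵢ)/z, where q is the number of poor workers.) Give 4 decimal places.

Incomes under z: ¥45,000, ¥80,000, ¥95,000, ¥110,000 (q = 4 of N = 11).
Shortfall ratios (z−y)/z: 0.6250, 0.3333, 0.2083, 0.0833; sum = 1.250000.
I averages over the q = 4 poor units only: 1.250000 / 4 = 0.3125.

0.3125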